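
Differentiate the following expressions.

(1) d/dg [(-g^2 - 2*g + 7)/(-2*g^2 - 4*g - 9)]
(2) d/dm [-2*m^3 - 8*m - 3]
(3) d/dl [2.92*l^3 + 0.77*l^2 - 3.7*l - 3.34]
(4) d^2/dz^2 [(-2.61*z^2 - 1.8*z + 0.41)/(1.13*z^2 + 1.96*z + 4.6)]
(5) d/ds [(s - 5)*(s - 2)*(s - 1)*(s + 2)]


(1) = 46*(g + 1)/(2*g^2 + 4*g + 9)^2
(2) = -6*m^2 - 8
(3) = 8.76*l^2 + 1.54*l - 3.7
(4) = (6.964416*z^3 + 84.541854*z^2 + 61.586808*z - 79.109848)/(1.442897*z^6 + 7.508172*z^5 + 30.644244*z^4 + 68.658016*z^3 + 124.74648*z^2 + 124.4208*z + 97.336)
(5) = 4*s^3 - 18*s^2 + 2*s + 24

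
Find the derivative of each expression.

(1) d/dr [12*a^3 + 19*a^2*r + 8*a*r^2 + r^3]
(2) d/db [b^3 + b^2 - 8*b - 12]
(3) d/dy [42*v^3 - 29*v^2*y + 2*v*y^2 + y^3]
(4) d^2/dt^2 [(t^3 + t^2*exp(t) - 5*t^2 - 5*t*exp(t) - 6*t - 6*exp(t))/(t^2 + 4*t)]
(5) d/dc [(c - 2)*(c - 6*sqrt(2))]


(1) = 19*a^2 + 16*a*r + 3*r^2
(2) = 3*b^2 + 2*b - 8
(3) = -29*v^2 + 4*v*y + 3*y^2
(4) = (t^6*exp(t) + 3*t^5*exp(t) - 12*t^4*exp(t) - 50*t^3*exp(t) + 60*t^3 + 12*t^2*exp(t) + 48*t*exp(t) - 192*exp(t))/(t^3*(t^3 + 12*t^2 + 48*t + 64))
(5) = 2*c - 6*sqrt(2) - 2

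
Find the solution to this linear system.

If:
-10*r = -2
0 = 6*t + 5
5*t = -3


Then:
No Solution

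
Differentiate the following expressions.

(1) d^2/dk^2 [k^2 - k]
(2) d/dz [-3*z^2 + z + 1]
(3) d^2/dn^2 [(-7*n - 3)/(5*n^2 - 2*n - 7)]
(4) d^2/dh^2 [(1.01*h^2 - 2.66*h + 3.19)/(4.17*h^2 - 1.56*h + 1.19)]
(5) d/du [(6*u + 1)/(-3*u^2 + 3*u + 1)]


(1) = 2
(2) = 1 - 6*z
(3) = 2*(4*(5*n - 1)^2*(7*n + 3) + (105*n + 1)*(-5*n^2 + 2*n + 7))/(-5*n^2 + 2*n + 7)^3
(4) = (-79.368444*h^3 + 302.752008*h^2 - 45.31122*h - 23.148632)/(72.511713*h^6 - 81.380052*h^5 + 92.522709*h^4 - 50.243544*h^3 + 26.403363*h^2 - 6.627348*h + 1.685159)
(5) = 3*(6*u^2 + 2*u + 1)/(9*u^4 - 18*u^3 + 3*u^2 + 6*u + 1)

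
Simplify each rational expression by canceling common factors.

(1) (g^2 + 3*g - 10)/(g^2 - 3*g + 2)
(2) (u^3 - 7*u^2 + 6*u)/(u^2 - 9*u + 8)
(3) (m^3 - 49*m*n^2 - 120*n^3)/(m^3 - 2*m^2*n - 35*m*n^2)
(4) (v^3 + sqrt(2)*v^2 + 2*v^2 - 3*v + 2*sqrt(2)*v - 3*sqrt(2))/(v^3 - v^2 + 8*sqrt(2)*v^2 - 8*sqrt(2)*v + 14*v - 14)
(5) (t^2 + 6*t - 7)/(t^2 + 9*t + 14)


(1) = (g + 5)/(g - 1)
(2) = (u^2 - 6*u)/(u - 8)
(3) = (m^2 - 5*m*n - 24*n^2)/(m^2 - 7*m*n)
(4) = (v + 3)/(v + 7*sqrt(2))
(5) = (t - 1)/(t + 2)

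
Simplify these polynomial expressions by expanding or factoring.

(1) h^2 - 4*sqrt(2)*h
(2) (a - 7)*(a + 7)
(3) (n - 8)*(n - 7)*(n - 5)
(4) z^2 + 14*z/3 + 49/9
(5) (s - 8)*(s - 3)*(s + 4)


(1) = h*(h - 4*sqrt(2))
(2) = a^2 - 49
(3) = n^3 - 20*n^2 + 131*n - 280
(4) = (z + 7/3)^2
(5) = s^3 - 7*s^2 - 20*s + 96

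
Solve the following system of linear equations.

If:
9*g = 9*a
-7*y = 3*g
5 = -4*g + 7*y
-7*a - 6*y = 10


Then:
No Solution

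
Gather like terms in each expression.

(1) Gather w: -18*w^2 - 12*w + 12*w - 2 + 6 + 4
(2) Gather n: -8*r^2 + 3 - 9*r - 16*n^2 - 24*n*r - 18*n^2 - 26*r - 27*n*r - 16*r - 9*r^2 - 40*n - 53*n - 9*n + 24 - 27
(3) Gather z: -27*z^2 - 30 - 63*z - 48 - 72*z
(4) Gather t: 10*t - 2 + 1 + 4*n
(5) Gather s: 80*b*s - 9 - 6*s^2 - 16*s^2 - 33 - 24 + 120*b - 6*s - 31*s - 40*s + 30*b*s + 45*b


(1) = 8 - 18*w^2
(2) = -34*n^2 + n*(-51*r - 102) - 17*r^2 - 51*r
(3) = -27*z^2 - 135*z - 78
(4) = 4*n + 10*t - 1
(5) = 165*b - 22*s^2 + s*(110*b - 77) - 66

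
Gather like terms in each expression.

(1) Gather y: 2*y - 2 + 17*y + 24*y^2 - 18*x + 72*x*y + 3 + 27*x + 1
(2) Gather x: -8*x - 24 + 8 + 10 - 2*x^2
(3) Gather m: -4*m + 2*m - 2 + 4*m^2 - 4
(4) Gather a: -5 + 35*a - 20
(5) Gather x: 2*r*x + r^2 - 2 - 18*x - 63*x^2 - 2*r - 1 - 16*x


(1) = 9*x + 24*y^2 + y*(72*x + 19) + 2
(2) = -2*x^2 - 8*x - 6
(3) = 4*m^2 - 2*m - 6
(4) = 35*a - 25
(5) = r^2 - 2*r - 63*x^2 + x*(2*r - 34) - 3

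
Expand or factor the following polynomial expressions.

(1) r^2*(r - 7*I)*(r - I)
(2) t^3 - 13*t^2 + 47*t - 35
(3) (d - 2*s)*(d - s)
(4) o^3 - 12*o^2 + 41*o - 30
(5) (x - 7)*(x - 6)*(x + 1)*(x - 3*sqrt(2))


(1) = r^4 - 8*I*r^3 - 7*r^2
(2) = (t - 7)*(t - 5)*(t - 1)
(3) = d^2 - 3*d*s + 2*s^2
(4) = (o - 6)*(o - 5)*(o - 1)
(5) = x^4 - 12*x^3 - 3*sqrt(2)*x^3 + 29*x^2 + 36*sqrt(2)*x^2 - 87*sqrt(2)*x + 42*x - 126*sqrt(2)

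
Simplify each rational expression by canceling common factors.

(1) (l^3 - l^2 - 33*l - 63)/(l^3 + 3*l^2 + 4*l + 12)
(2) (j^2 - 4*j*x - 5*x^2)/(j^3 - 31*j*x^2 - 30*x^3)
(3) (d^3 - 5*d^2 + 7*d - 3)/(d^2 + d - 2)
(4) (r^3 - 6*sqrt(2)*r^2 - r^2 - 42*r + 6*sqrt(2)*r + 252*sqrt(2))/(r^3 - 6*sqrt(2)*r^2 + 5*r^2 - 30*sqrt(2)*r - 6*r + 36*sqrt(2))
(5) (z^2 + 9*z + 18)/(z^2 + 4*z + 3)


(1) = (l^2 - 4*l - 21)/(l^2 + 4)
(2) = (-j + 5*x)/(-j^2 + j*x + 30*x^2)
(3) = (d^2 - 4*d + 3)/(d + 2)
(4) = (r - 7)/(r - 1)
(5) = (z + 6)/(z + 1)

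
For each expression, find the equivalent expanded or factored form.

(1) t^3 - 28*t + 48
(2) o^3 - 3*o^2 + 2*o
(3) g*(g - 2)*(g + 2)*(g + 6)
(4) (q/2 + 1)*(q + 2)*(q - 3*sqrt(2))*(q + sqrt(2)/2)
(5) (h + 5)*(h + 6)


(1) = (t - 4)*(t - 2)*(t + 6)
(2) = o*(o - 2)*(o - 1)
(3) = g^4 + 6*g^3 - 4*g^2 - 24*g
(4) = q^4/2 - 5*sqrt(2)*q^3/4 + 2*q^3 - 5*sqrt(2)*q^2 + q^2/2 - 5*sqrt(2)*q - 6*q - 6
(5) = h^2 + 11*h + 30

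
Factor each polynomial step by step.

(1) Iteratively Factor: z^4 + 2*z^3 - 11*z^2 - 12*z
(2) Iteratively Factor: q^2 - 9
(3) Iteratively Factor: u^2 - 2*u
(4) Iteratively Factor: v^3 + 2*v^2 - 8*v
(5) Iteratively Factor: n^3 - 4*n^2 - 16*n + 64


(1) = (z + 4)*(z^3 - 2*z^2 - 3*z) = (z + 1)*(z + 4)*(z^2 - 3*z) = (z - 3)*(z + 1)*(z + 4)*(z)
(2) = (q - 3)*(q + 3)
(3) = (u)*(u - 2)
(4) = (v + 4)*(v^2 - 2*v) = (v - 2)*(v + 4)*(v)
(5) = (n - 4)*(n^2 - 16) = (n - 4)*(n + 4)*(n - 4)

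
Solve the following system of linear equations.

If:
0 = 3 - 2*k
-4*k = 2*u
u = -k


Then:
No Solution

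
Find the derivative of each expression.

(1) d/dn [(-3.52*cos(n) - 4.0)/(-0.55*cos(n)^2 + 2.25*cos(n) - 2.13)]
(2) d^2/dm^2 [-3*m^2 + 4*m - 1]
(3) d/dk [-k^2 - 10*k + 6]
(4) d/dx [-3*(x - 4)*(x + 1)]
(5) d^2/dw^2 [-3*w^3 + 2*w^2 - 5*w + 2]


(1) = (1.936*cos(n)^2 + 4.4*cos(n) - 16.4976)*sin(n)/(0.3025*cos(n)^4 - 2.475*cos(n)^3 + 7.4055*cos(n)^2 - 9.585*cos(n) + 4.5369)
(2) = -6
(3) = -2*k - 10
(4) = 9 - 6*x
(5) = 4 - 18*w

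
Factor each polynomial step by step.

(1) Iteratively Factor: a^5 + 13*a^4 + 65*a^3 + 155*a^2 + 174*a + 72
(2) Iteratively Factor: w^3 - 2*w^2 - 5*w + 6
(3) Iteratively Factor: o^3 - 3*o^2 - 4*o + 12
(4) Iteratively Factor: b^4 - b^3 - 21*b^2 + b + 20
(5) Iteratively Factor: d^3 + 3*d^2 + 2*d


(1) = (a + 3)*(a^4 + 10*a^3 + 35*a^2 + 50*a + 24) = (a + 3)*(a + 4)*(a^3 + 6*a^2 + 11*a + 6) = (a + 2)*(a + 3)*(a + 4)*(a^2 + 4*a + 3) = (a + 1)*(a + 2)*(a + 3)*(a + 4)*(a + 3)
(2) = (w - 1)*(w^2 - w - 6) = (w - 3)*(w - 1)*(w + 2)
(3) = (o - 2)*(o^2 - o - 6) = (o - 3)*(o - 2)*(o + 2)
(4) = (b - 1)*(b^3 - 21*b - 20) = (b - 1)*(b + 4)*(b^2 - 4*b - 5) = (b - 1)*(b + 1)*(b + 4)*(b - 5)
(5) = (d)*(d^2 + 3*d + 2) = d*(d + 2)*(d + 1)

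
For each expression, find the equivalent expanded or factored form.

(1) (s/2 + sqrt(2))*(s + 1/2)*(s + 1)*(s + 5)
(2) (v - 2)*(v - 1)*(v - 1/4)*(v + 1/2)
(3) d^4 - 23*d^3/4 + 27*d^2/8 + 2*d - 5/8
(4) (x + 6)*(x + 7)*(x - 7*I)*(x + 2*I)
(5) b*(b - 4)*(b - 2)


(1) = s^4/2 + sqrt(2)*s^3 + 13*s^3/4 + 4*s^2 + 13*sqrt(2)*s^2/2 + 5*s/4 + 8*sqrt(2)*s + 5*sqrt(2)/2
(2) = v^4 - 11*v^3/4 + 9*v^2/8 + 7*v/8 - 1/4
(3) = (d - 5)*(d - 1)*(d - 1/4)*(d + 1/2)
(4) = x^4 + 13*x^3 - 5*I*x^3 + 56*x^2 - 65*I*x^2 + 182*x - 210*I*x + 588
(5) = b^3 - 6*b^2 + 8*b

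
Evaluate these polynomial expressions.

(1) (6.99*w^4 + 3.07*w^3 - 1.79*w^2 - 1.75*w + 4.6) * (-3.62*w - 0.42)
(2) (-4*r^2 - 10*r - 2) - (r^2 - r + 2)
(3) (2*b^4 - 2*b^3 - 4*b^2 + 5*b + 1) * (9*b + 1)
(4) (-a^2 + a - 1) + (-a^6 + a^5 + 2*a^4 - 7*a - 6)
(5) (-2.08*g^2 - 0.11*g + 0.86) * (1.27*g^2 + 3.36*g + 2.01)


(1) = -25.3038*w^5 - 14.0492*w^4 + 5.1904*w^3 + 7.0868*w^2 - 15.917*w - 1.932
(2) = -5*r^2 - 9*r - 4
(3) = 18*b^5 - 16*b^4 - 38*b^3 + 41*b^2 + 14*b + 1
(4) = -a^6 + a^5 + 2*a^4 - a^2 - 6*a - 7
(5) = -2.6416*g^4 - 7.1285*g^3 - 3.4582*g^2 + 2.6685*g + 1.7286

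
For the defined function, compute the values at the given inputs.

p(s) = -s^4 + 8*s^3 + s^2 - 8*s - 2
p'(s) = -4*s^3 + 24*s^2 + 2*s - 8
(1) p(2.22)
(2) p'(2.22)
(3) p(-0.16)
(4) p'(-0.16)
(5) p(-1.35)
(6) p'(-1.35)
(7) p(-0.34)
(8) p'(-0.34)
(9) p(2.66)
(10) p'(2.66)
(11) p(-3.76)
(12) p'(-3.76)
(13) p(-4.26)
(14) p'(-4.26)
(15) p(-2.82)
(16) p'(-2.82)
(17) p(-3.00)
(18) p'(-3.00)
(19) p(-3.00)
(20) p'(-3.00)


(1) = 48.41
(2) = 70.96
(3) = -0.73
(4) = -7.69
(5) = -12.38
(6) = 42.88
(7) = 0.51
(8) = -5.75
(9) = 84.30
(10) = 91.85
(11) = -582.91
(12) = 536.41
(13) = -897.58
(14) = 728.26
(15) = -214.13
(16) = 266.92
(17) = -266.00
(18) = 310.00
(19) = -266.00
(20) = 310.00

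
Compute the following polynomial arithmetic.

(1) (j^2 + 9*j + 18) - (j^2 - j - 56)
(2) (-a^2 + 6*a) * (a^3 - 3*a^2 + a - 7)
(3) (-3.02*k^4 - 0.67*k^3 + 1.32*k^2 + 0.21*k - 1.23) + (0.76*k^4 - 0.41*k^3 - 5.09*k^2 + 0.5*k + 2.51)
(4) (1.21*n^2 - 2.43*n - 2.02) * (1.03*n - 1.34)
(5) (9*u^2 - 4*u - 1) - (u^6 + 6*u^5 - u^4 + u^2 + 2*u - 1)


(1) = 10*j + 74
(2) = -a^5 + 9*a^4 - 19*a^3 + 13*a^2 - 42*a
(3) = -2.26*k^4 - 1.08*k^3 - 3.77*k^2 + 0.71*k + 1.28
(4) = 1.2463*n^3 - 4.1243*n^2 + 1.1756*n + 2.7068
(5) = -u^6 - 6*u^5 + u^4 + 8*u^2 - 6*u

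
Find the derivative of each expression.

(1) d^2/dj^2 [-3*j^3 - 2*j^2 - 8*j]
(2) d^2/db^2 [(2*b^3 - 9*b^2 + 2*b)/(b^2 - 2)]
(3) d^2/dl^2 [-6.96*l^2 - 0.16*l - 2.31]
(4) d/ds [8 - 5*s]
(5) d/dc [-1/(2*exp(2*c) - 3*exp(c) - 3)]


(1) = -18*j - 4
(2) = 12*(b^3 - 9*b^2 + 6*b - 6)/(b^6 - 6*b^4 + 12*b^2 - 8)
(3) = -13.9200000000000
(4) = -5
(5) = (4*exp(c) - 3)*exp(c)/(-2*exp(2*c) + 3*exp(c) + 3)^2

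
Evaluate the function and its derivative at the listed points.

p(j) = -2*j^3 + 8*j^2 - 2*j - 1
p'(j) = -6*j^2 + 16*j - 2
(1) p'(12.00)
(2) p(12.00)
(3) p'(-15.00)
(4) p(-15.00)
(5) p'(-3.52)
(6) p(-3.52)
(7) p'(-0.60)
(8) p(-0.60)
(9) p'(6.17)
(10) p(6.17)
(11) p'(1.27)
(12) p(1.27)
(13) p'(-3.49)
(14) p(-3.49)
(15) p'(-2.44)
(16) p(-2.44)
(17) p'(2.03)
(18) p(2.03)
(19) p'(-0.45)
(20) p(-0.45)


(1) = -674.00
(2) = -2329.00
(3) = -1592.00
(4) = 8579.00
(5) = -132.66
(6) = 192.39
(7) = -13.76
(8) = 3.51
(9) = -131.69
(10) = -178.56
(11) = 8.64
(12) = 5.27
(13) = -130.92
(14) = 188.44
(15) = -76.76
(16) = 80.56
(17) = 5.75
(18) = 11.18
(19) = -10.41
(20) = 1.70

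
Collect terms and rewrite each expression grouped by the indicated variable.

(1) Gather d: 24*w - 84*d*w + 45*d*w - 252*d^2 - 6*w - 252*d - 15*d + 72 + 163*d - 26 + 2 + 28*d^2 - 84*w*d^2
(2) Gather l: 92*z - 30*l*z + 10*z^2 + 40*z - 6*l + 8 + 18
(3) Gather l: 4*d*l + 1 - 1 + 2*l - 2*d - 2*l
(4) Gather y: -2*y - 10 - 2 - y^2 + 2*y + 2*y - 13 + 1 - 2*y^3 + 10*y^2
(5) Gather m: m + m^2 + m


(1) = d^2*(-84*w - 224) + d*(-39*w - 104) + 18*w + 48
(2) = l*(-30*z - 6) + 10*z^2 + 132*z + 26
(3) = 4*d*l - 2*d
(4) = -2*y^3 + 9*y^2 + 2*y - 24
(5) = m^2 + 2*m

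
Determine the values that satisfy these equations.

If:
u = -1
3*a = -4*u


Then:
a = 4/3
u = -1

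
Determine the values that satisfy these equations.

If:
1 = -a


Then:
a = -1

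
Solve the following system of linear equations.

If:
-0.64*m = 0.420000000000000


Then:
m = -0.66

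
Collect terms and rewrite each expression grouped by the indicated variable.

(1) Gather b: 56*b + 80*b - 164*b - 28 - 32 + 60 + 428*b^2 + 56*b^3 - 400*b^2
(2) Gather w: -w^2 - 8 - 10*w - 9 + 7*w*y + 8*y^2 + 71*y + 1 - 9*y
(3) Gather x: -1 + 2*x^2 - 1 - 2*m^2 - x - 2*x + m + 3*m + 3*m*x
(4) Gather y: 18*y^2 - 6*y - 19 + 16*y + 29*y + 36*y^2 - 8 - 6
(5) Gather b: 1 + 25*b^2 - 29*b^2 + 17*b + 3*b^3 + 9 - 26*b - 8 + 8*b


(1) = 56*b^3 + 28*b^2 - 28*b
(2) = -w^2 + w*(7*y - 10) + 8*y^2 + 62*y - 16
(3) = -2*m^2 + 4*m + 2*x^2 + x*(3*m - 3) - 2
(4) = 54*y^2 + 39*y - 33
(5) = 3*b^3 - 4*b^2 - b + 2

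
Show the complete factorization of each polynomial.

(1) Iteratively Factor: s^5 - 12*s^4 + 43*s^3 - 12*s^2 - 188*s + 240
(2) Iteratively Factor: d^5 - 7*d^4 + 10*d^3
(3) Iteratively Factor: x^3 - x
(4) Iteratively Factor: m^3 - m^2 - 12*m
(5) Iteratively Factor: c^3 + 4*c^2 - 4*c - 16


(1) = (s + 2)*(s^4 - 14*s^3 + 71*s^2 - 154*s + 120) = (s - 2)*(s + 2)*(s^3 - 12*s^2 + 47*s - 60) = (s - 5)*(s - 2)*(s + 2)*(s^2 - 7*s + 12) = (s - 5)*(s - 3)*(s - 2)*(s + 2)*(s - 4)
(2) = (d)*(d^4 - 7*d^3 + 10*d^2) = d^2*(d^3 - 7*d^2 + 10*d) = d^2*(d - 2)*(d^2 - 5*d) = d^3*(d - 2)*(d - 5)
(3) = (x)*(x^2 - 1) = x*(x + 1)*(x - 1)
(4) = (m)*(m^2 - m - 12) = m*(m + 3)*(m - 4)
(5) = (c + 2)*(c^2 + 2*c - 8) = (c + 2)*(c + 4)*(c - 2)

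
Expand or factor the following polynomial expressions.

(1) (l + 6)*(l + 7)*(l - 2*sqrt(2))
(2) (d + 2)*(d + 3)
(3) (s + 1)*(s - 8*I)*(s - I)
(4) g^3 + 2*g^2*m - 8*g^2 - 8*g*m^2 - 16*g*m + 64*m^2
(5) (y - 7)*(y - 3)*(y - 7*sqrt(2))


(1) = l^3 - 2*sqrt(2)*l^2 + 13*l^2 - 26*sqrt(2)*l + 42*l - 84*sqrt(2)
(2) = d^2 + 5*d + 6
(3) = s^3 + s^2 - 9*I*s^2 - 8*s - 9*I*s - 8
(4) = (g - 8)*(g - 2*m)*(g + 4*m)
(5) = y^3 - 10*y^2 - 7*sqrt(2)*y^2 + 21*y + 70*sqrt(2)*y - 147*sqrt(2)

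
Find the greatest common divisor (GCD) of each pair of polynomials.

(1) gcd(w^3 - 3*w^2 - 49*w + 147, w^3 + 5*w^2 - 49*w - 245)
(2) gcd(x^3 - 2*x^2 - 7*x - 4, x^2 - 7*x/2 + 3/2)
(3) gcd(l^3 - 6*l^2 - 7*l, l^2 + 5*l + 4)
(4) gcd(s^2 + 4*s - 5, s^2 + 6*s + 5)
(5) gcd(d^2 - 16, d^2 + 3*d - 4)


(1) = gcd((w - 7)*(w - 3)*(w + 7), (w - 7)*(w + 5)*(w + 7)) = w^2 - 49
(2) = gcd((x - 4)*(x + 1)^2, (x - 3)*(x - 1/2)) = 1
(3) = gcd(l*(l - 7)*(l + 1), (l + 1)*(l + 4)) = l + 1
(4) = s + 5
(5) = gcd((d - 4)*(d + 4), (d - 1)*(d + 4)) = d + 4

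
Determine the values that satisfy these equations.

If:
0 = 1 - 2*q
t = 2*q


Then:
q = 1/2
t = 1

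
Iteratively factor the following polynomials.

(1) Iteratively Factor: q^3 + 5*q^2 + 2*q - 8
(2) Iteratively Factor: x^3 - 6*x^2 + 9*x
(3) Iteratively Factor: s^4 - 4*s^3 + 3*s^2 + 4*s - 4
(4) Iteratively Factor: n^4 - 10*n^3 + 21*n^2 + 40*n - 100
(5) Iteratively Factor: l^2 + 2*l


(1) = (q - 1)*(q^2 + 6*q + 8) = (q - 1)*(q + 4)*(q + 2)
(2) = (x - 3)*(x^2 - 3*x) = (x - 3)^2*(x)
(3) = (s + 1)*(s^3 - 5*s^2 + 8*s - 4) = (s - 2)*(s + 1)*(s^2 - 3*s + 2) = (s - 2)*(s - 1)*(s + 1)*(s - 2)
(4) = (n - 5)*(n^3 - 5*n^2 - 4*n + 20) = (n - 5)^2*(n^2 - 4) = (n - 5)^2*(n + 2)*(n - 2)
(5) = (l + 2)*(l)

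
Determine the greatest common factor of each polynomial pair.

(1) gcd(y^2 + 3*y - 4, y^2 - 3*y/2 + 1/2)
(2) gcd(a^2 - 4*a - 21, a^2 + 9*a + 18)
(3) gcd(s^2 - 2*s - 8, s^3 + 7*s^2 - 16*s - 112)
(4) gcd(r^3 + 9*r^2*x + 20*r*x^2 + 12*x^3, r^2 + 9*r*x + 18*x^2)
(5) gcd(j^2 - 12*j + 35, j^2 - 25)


(1) = gcd((y - 1)*(y + 4), (y - 1)*(y - 1/2)) = y - 1
(2) = a + 3
(3) = s - 4
(4) = gcd((r + x)*(r + 2*x)*(r + 6*x), (r + 3*x)*(r + 6*x)) = r + 6*x
(5) = j - 5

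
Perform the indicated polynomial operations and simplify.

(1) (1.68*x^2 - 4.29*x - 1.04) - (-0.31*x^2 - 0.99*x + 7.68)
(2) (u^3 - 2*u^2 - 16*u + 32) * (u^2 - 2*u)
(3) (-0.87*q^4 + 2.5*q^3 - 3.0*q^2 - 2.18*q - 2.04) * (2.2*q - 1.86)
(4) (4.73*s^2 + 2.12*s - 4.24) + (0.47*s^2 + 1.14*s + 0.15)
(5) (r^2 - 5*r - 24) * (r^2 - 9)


(1) = 1.99*x^2 - 3.3*x - 8.72
(2) = u^5 - 4*u^4 - 12*u^3 + 64*u^2 - 64*u
(3) = -1.914*q^5 + 7.1182*q^4 - 11.25*q^3 + 0.784*q^2 - 0.4332*q + 3.7944
(4) = 5.2*s^2 + 3.26*s - 4.09
(5) = r^4 - 5*r^3 - 33*r^2 + 45*r + 216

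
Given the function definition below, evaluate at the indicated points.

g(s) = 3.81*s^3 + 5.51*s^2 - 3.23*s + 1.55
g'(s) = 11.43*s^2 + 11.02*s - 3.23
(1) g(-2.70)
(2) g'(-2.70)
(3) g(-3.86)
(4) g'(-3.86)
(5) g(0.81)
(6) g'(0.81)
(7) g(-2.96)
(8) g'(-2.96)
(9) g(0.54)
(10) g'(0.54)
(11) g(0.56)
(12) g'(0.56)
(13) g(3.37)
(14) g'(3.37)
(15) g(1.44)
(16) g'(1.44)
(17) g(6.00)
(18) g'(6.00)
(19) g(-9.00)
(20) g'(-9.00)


(1) = -24.55
(2) = 50.34
(3) = -123.01
(4) = 124.54
(5) = 4.57
(6) = 13.20
(7) = -39.42
(8) = 64.30
(9) = 2.01
(10) = 6.05
(11) = 2.14
(12) = 6.53
(13) = 199.06
(14) = 163.72
(15) = 19.70
(16) = 36.34
(17) = 1003.49
(18) = 474.37
(19) = -2300.56
(20) = 823.42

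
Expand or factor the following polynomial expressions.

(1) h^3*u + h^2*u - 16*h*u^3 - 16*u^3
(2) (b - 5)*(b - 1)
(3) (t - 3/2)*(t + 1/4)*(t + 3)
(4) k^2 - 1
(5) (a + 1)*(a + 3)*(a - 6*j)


(1) = (h - 4*u)*(h + 4*u)*(h*u + u)
(2) = b^2 - 6*b + 5
(3) = t^3 + 7*t^2/4 - 33*t/8 - 9/8
(4) = (k - 1)*(k + 1)
(5) = a^3 - 6*a^2*j + 4*a^2 - 24*a*j + 3*a - 18*j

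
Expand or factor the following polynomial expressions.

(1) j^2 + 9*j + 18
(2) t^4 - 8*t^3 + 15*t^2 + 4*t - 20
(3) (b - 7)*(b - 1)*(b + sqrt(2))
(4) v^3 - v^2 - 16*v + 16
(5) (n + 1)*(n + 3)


(1) = (j + 3)*(j + 6)
(2) = (t - 5)*(t - 2)^2*(t + 1)
(3) = b^3 - 8*b^2 + sqrt(2)*b^2 - 8*sqrt(2)*b + 7*b + 7*sqrt(2)
(4) = (v - 4)*(v - 1)*(v + 4)
(5) = n^2 + 4*n + 3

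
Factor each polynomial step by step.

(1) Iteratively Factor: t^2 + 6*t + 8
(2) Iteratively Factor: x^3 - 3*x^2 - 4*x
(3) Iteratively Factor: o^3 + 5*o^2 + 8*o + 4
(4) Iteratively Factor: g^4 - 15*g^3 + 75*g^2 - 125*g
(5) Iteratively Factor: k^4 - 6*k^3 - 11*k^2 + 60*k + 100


(1) = (t + 4)*(t + 2)
(2) = (x + 1)*(x^2 - 4*x) = x*(x + 1)*(x - 4)
(3) = (o + 1)*(o^2 + 4*o + 4) = (o + 1)*(o + 2)*(o + 2)
(4) = (g - 5)*(g^3 - 10*g^2 + 25*g) = (g - 5)^2*(g^2 - 5*g) = (g - 5)^3*(g)
(5) = (k - 5)*(k^3 - k^2 - 16*k - 20) = (k - 5)^2*(k^2 + 4*k + 4) = (k - 5)^2*(k + 2)*(k + 2)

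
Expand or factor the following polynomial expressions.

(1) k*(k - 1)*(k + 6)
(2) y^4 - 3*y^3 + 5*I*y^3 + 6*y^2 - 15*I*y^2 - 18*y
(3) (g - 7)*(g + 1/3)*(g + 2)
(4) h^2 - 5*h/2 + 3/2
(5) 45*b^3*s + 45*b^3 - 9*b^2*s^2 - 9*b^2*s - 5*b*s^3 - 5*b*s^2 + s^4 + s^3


(1) = k^3 + 5*k^2 - 6*k
(2) = y*(y - 3)*(y - I)*(y + 6*I)
(3) = g^3 - 14*g^2/3 - 47*g/3 - 14/3
(4) = (h - 3/2)*(h - 1)
(5) = (-5*b + s)*(-3*b + s)*(3*b + s)*(s + 1)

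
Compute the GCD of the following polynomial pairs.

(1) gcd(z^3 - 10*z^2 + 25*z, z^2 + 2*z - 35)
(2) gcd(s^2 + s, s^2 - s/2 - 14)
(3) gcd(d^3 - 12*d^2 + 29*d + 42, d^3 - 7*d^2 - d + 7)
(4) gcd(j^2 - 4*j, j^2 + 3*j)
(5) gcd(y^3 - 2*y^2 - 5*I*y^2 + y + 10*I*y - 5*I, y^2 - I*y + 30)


(1) = z - 5
(2) = 1
(3) = d^2 - 6*d - 7
(4) = j
(5) = 1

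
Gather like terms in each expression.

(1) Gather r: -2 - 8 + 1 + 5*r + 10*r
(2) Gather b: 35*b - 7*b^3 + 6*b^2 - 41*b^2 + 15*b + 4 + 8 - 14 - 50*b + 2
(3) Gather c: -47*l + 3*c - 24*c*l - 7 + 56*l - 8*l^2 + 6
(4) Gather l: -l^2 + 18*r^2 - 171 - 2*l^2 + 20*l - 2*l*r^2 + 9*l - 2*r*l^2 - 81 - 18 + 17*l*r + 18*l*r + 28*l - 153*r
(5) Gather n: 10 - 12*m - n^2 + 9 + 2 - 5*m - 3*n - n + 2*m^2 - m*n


(1) = 15*r - 9
(2) = -7*b^3 - 35*b^2
(3) = c*(3 - 24*l) - 8*l^2 + 9*l - 1
(4) = l^2*(-2*r - 3) + l*(-2*r^2 + 35*r + 57) + 18*r^2 - 153*r - 270
(5) = 2*m^2 - 17*m - n^2 + n*(-m - 4) + 21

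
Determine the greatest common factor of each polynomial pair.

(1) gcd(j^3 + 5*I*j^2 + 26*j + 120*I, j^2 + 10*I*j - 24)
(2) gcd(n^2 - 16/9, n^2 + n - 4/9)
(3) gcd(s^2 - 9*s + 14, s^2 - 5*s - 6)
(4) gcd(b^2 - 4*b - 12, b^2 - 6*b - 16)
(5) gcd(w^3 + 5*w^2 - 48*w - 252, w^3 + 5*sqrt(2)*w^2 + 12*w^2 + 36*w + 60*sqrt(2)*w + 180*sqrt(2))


(1) = j^2 + 10*I*j - 24
(2) = gcd((n - 4/3)*(n + 4/3), (n - 1/3)*(n + 4/3)) = n + 4/3
(3) = gcd((s - 7)*(s - 2), (s - 6)*(s + 1)) = 1
(4) = gcd((b - 6)*(b + 2), (b - 8)*(b + 2)) = b + 2
(5) = gcd((w - 7)*(w + 6)^2, (w + 6)^2*(w + 5*sqrt(2))) = w^2 + 12*w + 36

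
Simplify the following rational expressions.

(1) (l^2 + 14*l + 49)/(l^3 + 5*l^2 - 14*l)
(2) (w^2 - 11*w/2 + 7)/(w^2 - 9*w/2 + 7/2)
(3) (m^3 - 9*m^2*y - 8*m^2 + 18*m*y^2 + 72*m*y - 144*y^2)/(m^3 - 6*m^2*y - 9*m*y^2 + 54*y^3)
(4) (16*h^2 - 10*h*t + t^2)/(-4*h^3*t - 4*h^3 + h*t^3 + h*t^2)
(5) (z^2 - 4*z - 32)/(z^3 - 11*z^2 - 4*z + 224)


(1) = (l + 7)/(l^2 - 2*l)
(2) = (w - 2)/(w - 1)
(3) = (m - 8)/(m + 3*y)
(4) = (-8*h + t)/(2*h^2*t + 2*h^2 + h*t^2 + h*t)
(5) = 1/(z - 7)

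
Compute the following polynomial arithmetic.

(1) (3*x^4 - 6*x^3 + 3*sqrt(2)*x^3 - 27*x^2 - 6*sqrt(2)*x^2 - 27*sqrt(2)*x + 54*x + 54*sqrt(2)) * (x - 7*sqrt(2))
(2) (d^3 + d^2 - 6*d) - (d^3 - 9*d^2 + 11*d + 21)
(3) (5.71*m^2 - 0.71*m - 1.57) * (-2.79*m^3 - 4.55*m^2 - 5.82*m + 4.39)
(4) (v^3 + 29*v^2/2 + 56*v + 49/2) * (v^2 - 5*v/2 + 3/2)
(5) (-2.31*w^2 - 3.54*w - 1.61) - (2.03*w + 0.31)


(1) = 3*x^5 - 18*sqrt(2)*x^4 - 6*x^4 - 69*x^3 + 36*sqrt(2)*x^3 + 138*x^2 + 162*sqrt(2)*x^2 - 324*sqrt(2)*x + 378*x - 756
(2) = 10*d^2 - 17*d - 21
(3) = -15.9309*m^5 - 23.9996*m^4 - 25.6214*m^3 + 36.3426*m^2 + 6.0205*m - 6.8923
(4) = v^5 + 12*v^4 + 85*v^3/4 - 375*v^2/4 + 91*v/4 + 147/4
(5) = -2.31*w^2 - 5.57*w - 1.92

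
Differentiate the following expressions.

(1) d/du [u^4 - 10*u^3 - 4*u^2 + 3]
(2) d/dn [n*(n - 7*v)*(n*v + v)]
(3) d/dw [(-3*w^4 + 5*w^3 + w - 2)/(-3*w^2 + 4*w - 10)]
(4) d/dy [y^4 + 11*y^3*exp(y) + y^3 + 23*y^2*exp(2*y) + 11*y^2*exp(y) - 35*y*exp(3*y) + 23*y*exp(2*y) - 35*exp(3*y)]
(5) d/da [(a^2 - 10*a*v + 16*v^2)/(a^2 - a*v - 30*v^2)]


(1) = 2*u*(2*u^2 - 15*u - 4)
(2) = v*(3*n^2 - 14*n*v + 2*n - 7*v)
(3) = (18*w^5 - 51*w^4 + 160*w^3 - 147*w^2 - 12*w - 2)/(9*w^4 - 24*w^3 + 76*w^2 - 80*w + 100)
(4) = 11*y^3*exp(y) + 4*y^3 + 46*y^2*exp(2*y) + 44*y^2*exp(y) + 3*y^2 - 105*y*exp(3*y) + 92*y*exp(2*y) + 22*y*exp(y) - 140*exp(3*y) + 23*exp(2*y)
(5) = v*(9*a^2 - 92*a*v + 316*v^2)/(a^4 - 2*a^3*v - 59*a^2*v^2 + 60*a*v^3 + 900*v^4)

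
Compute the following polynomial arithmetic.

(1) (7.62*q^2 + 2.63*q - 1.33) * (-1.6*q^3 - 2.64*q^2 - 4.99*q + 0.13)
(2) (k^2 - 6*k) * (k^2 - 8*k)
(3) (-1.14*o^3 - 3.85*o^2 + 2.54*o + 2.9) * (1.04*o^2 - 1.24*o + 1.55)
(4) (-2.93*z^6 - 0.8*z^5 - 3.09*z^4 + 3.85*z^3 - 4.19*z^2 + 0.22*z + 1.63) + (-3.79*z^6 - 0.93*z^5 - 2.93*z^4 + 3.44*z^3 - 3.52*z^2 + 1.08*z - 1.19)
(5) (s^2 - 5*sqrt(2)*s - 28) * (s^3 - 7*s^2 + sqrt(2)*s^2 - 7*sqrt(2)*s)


(1) = -12.192*q^5 - 24.3248*q^4 - 42.839*q^3 - 8.6219*q^2 + 6.9786*q - 0.1729
(2) = k^4 - 14*k^3 + 48*k^2
(3) = -1.1856*o^5 - 2.5904*o^4 + 5.6486*o^3 - 6.1011*o^2 + 0.341*o + 4.495
(4) = -6.72*z^6 - 1.73*z^5 - 6.02*z^4 + 7.29*z^3 - 7.71*z^2 + 1.3*z + 0.44
(5) = s^5 - 7*s^4 - 4*sqrt(2)*s^4 - 38*s^3 + 28*sqrt(2)*s^3 - 28*sqrt(2)*s^2 + 266*s^2 + 196*sqrt(2)*s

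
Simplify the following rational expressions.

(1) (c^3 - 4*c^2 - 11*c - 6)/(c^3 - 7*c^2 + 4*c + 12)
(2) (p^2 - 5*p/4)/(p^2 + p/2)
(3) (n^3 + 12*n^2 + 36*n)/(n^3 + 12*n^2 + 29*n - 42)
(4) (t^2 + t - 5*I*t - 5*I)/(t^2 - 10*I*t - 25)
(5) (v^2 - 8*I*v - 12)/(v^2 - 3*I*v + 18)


(1) = (c + 1)/(c - 2)
(2) = (4*p - 5)/(4*p + 2)
(3) = (n^2 + 6*n)/(n^2 + 6*n - 7)
(4) = (t + 1)/(t - 5*I)
(5) = (v - 2*I)/(v + 3*I)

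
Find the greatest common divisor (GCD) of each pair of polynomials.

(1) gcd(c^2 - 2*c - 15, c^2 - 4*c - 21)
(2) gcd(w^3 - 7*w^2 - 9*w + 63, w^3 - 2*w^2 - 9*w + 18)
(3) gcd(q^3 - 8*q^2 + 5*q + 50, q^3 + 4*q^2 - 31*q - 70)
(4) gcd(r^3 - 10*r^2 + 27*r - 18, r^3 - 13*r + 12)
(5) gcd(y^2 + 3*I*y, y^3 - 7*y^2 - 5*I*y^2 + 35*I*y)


(1) = c + 3
(2) = gcd((w - 7)*(w - 3)*(w + 3), (w - 3)*(w - 2)*(w + 3)) = w^2 - 9
(3) = gcd((q - 5)^2*(q + 2), (q - 5)*(q + 2)*(q + 7)) = q^2 - 3*q - 10
(4) = r^2 - 4*r + 3
(5) = y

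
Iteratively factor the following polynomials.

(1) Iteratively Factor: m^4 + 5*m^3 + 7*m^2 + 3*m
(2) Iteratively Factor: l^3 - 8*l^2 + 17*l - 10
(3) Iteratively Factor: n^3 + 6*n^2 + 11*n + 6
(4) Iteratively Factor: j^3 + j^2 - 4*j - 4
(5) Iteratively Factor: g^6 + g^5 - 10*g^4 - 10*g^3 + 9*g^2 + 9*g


(1) = (m + 1)*(m^3 + 4*m^2 + 3*m) = m*(m + 1)*(m^2 + 4*m + 3) = m*(m + 1)^2*(m + 3)
(2) = (l - 1)*(l^2 - 7*l + 10) = (l - 2)*(l - 1)*(l - 5)
(3) = (n + 3)*(n^2 + 3*n + 2) = (n + 1)*(n + 3)*(n + 2)
(4) = (j + 2)*(j^2 - j - 2) = (j - 2)*(j + 2)*(j + 1)
(5) = (g)*(g^5 + g^4 - 10*g^3 - 10*g^2 + 9*g + 9) = g*(g + 3)*(g^4 - 2*g^3 - 4*g^2 + 2*g + 3) = g*(g + 1)*(g + 3)*(g^3 - 3*g^2 - g + 3) = g*(g - 3)*(g + 1)*(g + 3)*(g^2 - 1) = g*(g - 3)*(g + 1)^2*(g + 3)*(g - 1)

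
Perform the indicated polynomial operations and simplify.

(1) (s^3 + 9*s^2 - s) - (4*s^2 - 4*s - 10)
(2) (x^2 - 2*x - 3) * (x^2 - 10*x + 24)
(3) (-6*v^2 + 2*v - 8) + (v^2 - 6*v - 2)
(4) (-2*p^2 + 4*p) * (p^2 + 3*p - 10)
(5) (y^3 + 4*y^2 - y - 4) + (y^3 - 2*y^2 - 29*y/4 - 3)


(1) = s^3 + 5*s^2 + 3*s + 10
(2) = x^4 - 12*x^3 + 41*x^2 - 18*x - 72
(3) = -5*v^2 - 4*v - 10
(4) = -2*p^4 - 2*p^3 + 32*p^2 - 40*p
(5) = 2*y^3 + 2*y^2 - 33*y/4 - 7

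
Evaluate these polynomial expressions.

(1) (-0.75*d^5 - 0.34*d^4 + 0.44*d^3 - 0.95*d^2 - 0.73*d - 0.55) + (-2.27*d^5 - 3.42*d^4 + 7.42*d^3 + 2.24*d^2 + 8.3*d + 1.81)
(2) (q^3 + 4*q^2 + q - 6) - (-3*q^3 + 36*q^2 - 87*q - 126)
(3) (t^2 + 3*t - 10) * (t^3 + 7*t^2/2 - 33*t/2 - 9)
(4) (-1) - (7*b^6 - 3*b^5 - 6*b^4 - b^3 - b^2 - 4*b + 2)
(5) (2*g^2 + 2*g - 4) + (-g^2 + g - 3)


(1) = -3.02*d^5 - 3.76*d^4 + 7.86*d^3 + 1.29*d^2 + 7.57*d + 1.26
(2) = 4*q^3 - 32*q^2 + 88*q + 120
(3) = t^5 + 13*t^4/2 - 16*t^3 - 187*t^2/2 + 138*t + 90
(4) = -7*b^6 + 3*b^5 + 6*b^4 + b^3 + b^2 + 4*b - 3
(5) = g^2 + 3*g - 7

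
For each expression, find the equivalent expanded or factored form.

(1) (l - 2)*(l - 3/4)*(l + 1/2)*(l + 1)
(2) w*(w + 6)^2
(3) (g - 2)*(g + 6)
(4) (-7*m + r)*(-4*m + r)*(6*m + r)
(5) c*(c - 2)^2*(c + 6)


(1) = l^4 - 5*l^3/4 - 17*l^2/8 + 7*l/8 + 3/4
(2) = w^3 + 12*w^2 + 36*w
(3) = g^2 + 4*g - 12
(4) = 168*m^3 - 38*m^2*r - 5*m*r^2 + r^3
(5) = c^4 + 2*c^3 - 20*c^2 + 24*c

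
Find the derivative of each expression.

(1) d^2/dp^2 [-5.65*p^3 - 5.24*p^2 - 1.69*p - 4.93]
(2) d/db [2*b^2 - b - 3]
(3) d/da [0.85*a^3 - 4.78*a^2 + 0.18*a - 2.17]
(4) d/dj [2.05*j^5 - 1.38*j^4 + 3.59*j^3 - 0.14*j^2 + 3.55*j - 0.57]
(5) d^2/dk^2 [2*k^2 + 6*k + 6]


(1) = -33.9*p - 10.48
(2) = 4*b - 1
(3) = 2.55*a^2 - 9.56*a + 0.18
(4) = 10.25*j^4 - 5.52*j^3 + 10.77*j^2 - 0.28*j + 3.55
(5) = 4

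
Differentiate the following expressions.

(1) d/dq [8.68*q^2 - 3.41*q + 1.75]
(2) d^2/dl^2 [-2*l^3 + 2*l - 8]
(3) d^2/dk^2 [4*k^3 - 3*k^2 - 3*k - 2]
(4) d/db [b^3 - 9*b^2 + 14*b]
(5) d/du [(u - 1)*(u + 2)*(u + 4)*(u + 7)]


(1) = 17.36*q - 3.41
(2) = -12*l
(3) = 24*k - 6
(4) = 3*b^2 - 18*b + 14
(5) = 4*u^3 + 36*u^2 + 74*u + 6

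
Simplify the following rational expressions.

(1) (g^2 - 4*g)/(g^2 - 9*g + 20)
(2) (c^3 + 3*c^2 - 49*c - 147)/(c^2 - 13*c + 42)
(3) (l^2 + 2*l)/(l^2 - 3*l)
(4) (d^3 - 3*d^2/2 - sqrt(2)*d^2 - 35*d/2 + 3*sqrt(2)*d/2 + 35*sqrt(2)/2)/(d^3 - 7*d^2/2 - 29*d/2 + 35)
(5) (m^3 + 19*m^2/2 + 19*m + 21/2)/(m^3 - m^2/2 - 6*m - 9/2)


(1) = g/(g - 5)
(2) = (c^2 + 10*c + 21)/(c - 6)
(3) = (l + 2)/(l - 3)
(4) = (4*d - 4*sqrt(2))/(4*d - 8)
(5) = (m + 7)/(m - 3)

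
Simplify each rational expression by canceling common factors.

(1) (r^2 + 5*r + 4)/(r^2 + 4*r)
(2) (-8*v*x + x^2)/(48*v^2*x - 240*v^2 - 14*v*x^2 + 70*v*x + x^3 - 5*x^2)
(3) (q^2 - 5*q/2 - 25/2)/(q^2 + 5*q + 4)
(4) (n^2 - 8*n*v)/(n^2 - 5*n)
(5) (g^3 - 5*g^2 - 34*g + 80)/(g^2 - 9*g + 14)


(1) = (r + 1)/r
(2) = x/(-6*v*x + 30*v + x^2 - 5*x)
(3) = (2*q^2 - 5*q - 25)/(2*q^2 + 10*q + 8)
(4) = (n - 8*v)/(n - 5)
(5) = (g^2 - 3*g - 40)/(g - 7)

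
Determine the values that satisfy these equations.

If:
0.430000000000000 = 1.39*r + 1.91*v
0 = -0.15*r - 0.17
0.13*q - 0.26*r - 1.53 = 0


Then:
q = 9.50
r = -1.13
v = 1.05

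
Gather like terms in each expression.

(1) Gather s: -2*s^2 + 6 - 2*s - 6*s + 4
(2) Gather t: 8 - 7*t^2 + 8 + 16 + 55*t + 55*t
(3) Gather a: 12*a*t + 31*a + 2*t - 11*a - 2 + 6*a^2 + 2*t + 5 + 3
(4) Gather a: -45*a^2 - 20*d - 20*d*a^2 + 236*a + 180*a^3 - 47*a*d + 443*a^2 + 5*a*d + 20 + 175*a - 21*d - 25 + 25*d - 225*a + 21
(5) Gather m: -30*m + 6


(1) = -2*s^2 - 8*s + 10
(2) = -7*t^2 + 110*t + 32
(3) = 6*a^2 + a*(12*t + 20) + 4*t + 6
(4) = 180*a^3 + a^2*(398 - 20*d) + a*(186 - 42*d) - 16*d + 16
(5) = 6 - 30*m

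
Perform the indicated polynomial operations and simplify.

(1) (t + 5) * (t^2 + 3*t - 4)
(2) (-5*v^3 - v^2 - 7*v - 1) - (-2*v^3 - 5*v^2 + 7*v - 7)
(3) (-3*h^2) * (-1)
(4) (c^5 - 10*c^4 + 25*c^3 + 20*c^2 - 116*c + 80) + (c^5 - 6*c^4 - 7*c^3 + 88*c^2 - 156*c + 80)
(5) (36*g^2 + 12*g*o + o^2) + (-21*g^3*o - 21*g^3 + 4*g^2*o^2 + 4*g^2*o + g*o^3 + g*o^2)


(1) = t^3 + 8*t^2 + 11*t - 20
(2) = -3*v^3 + 4*v^2 - 14*v + 6
(3) = 3*h^2
(4) = 2*c^5 - 16*c^4 + 18*c^3 + 108*c^2 - 272*c + 160
(5) = -21*g^3*o - 21*g^3 + 4*g^2*o^2 + 4*g^2*o + 36*g^2 + g*o^3 + g*o^2 + 12*g*o + o^2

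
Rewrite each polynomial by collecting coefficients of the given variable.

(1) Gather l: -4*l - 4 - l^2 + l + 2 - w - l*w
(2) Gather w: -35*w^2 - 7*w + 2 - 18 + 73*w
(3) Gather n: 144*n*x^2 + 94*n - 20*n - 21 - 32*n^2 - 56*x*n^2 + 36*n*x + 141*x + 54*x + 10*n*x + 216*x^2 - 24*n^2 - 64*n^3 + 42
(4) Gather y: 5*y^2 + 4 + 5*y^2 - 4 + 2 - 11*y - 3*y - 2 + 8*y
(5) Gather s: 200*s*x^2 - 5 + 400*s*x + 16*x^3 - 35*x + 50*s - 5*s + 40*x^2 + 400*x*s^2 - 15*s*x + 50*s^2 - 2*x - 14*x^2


(1) = -l^2 + l*(-w - 3) - w - 2
(2) = -35*w^2 + 66*w - 16
(3) = -64*n^3 + n^2*(-56*x - 56) + n*(144*x^2 + 46*x + 74) + 216*x^2 + 195*x + 21
(4) = 10*y^2 - 6*y
(5) = s^2*(400*x + 50) + s*(200*x^2 + 385*x + 45) + 16*x^3 + 26*x^2 - 37*x - 5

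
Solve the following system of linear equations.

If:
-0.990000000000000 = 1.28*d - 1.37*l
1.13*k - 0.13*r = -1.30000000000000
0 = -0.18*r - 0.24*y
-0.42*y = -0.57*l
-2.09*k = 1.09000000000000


Then:
d = -4.01
k = -0.52
l = -3.02
r = 5.47
y = -4.10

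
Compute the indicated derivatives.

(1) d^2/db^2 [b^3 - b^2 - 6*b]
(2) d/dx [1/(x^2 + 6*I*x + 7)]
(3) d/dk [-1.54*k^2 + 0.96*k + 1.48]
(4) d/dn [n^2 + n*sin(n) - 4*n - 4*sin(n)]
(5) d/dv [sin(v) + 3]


(1) = 6*b - 2
(2) = 2*(-x - 3*I)/(x^2 + 6*I*x + 7)^2
(3) = 0.96 - 3.08*k
(4) = n*cos(n) + 2*n + sin(n) - 4*cos(n) - 4
(5) = cos(v)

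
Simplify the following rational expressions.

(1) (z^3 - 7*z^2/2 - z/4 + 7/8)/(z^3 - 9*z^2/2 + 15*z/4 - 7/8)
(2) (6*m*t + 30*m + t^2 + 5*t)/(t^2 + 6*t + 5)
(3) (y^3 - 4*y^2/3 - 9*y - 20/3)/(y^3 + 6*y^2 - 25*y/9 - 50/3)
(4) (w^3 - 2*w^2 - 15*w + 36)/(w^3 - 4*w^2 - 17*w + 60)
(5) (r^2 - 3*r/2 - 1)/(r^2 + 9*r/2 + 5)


(1) = (2*z + 1)/(2*z - 1)
(2) = (6*m + t)/(t + 1)
(3) = (3*y^2 - 9*y - 12)/(3*y^2 + 13*y - 30)
(4) = (w - 3)/(w - 5)
(5) = (2*r^2 - 3*r - 2)/(2*r^2 + 9*r + 10)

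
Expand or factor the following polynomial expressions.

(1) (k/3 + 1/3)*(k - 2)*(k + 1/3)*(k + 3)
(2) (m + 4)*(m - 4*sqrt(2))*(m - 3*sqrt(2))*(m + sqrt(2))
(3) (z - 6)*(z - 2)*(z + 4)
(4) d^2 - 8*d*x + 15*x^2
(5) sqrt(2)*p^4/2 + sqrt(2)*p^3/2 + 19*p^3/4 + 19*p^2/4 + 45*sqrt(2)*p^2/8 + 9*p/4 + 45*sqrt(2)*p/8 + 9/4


(1) = k^4/3 + 7*k^3/9 - 13*k^2/9 - 23*k/9 - 2/3
(2) = m^4 - 6*sqrt(2)*m^3 + 4*m^3 - 24*sqrt(2)*m^2 + 10*m^2 + 24*sqrt(2)*m + 40*m + 96*sqrt(2)
(3) = z^3 - 4*z^2 - 20*z + 48
(4) = (d - 5*x)*(d - 3*x)
(5) = (p/2 + 1/2)*(p + 3*sqrt(2)/2)*(p + 3*sqrt(2))*(sqrt(2)*p + 1/2)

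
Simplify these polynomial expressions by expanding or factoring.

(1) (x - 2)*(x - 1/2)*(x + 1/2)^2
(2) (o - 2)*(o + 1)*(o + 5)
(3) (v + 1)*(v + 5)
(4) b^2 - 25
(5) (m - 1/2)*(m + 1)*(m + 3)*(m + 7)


(1) = x^4 - 3*x^3/2 - 5*x^2/4 + 3*x/8 + 1/4
(2) = o^3 + 4*o^2 - 7*o - 10
(3) = v^2 + 6*v + 5
(4) = (b - 5)*(b + 5)
(5) = m^4 + 21*m^3/2 + 51*m^2/2 + 11*m/2 - 21/2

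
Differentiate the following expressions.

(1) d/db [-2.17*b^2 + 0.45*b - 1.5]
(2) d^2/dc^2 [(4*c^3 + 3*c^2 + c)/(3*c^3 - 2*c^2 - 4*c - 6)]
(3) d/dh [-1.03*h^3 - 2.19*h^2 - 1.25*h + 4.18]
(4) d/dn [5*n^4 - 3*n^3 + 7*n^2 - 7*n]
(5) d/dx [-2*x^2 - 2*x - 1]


(1) = 0.45 - 4.34*b
(2) = 2*(51*c^6 + 171*c^5 + 522*c^4 + 386*c^3 + 288*c^2 + 396*c + 84)/(27*c^9 - 54*c^8 - 72*c^7 - 26*c^6 + 312*c^5 + 264*c^4 - 28*c^3 - 504*c^2 - 432*c - 216)
(3) = -3.09*h^2 - 4.38*h - 1.25
(4) = 20*n^3 - 9*n^2 + 14*n - 7
(5) = -4*x - 2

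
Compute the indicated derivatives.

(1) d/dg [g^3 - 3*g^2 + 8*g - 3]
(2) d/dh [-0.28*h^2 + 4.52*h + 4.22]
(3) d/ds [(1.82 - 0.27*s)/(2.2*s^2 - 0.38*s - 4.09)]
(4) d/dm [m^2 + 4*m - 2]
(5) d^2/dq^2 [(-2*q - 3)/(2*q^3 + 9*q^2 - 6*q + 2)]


(1) = 3*g^2 - 6*g + 8
(2) = 4.52 - 0.56*h
(3) = (0.594*s^2 - 8.008*s + 1.7959)/(4.84*s^4 - 1.672*s^3 - 17.8516*s^2 + 3.1084*s + 16.7281)
(4) = 2*m + 4
(5) = 6*(-12*(2*q + 3)*(q^2 + 3*q - 1)^2 + (4*q^2 + 12*q + (2*q + 3)^2 - 4)*(2*q^3 + 9*q^2 - 6*q + 2))/(2*q^3 + 9*q^2 - 6*q + 2)^3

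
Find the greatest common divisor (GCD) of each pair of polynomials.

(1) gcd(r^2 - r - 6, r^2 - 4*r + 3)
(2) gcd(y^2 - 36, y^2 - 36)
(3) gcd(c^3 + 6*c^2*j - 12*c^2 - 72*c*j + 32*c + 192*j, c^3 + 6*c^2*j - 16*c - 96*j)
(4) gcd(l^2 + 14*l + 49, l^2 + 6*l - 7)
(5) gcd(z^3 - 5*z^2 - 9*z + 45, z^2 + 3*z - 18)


(1) = gcd((r - 3)*(r + 2), (r - 3)*(r - 1)) = r - 3
(2) = y^2 - 36
(3) = c^2 + 6*c*j - 4*c - 24*j
(4) = l + 7
(5) = gcd((z - 5)*(z - 3)*(z + 3), (z - 3)*(z + 6)) = z - 3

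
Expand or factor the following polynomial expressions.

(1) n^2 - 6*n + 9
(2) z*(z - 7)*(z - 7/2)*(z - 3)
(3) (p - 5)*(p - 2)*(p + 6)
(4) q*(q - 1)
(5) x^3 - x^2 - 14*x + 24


(1) = (n - 3)^2
(2) = z^4 - 27*z^3/2 + 56*z^2 - 147*z/2
(3) = p^3 - p^2 - 32*p + 60
(4) = q^2 - q
(5) = (x - 3)*(x - 2)*(x + 4)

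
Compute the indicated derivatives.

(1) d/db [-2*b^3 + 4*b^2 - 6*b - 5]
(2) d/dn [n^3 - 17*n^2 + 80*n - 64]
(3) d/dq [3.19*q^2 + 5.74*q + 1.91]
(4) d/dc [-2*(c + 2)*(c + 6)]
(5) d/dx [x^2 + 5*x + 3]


(1) = -6*b^2 + 8*b - 6
(2) = 3*n^2 - 34*n + 80
(3) = 6.38*q + 5.74
(4) = -4*c - 16
(5) = 2*x + 5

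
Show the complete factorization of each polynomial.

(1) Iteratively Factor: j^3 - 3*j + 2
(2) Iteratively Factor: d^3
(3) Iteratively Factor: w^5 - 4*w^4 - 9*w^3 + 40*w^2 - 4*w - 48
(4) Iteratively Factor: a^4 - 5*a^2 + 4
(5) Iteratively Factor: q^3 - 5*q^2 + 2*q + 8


(1) = (j - 1)*(j^2 + j - 2) = (j - 1)^2*(j + 2)
(2) = (d)*(d^2) = d^2*(d)
(3) = (w - 4)*(w^4 - 9*w^2 + 4*w + 12) = (w - 4)*(w + 3)*(w^3 - 3*w^2 + 4) = (w - 4)*(w - 2)*(w + 3)*(w^2 - w - 2) = (w - 4)*(w - 2)*(w + 1)*(w + 3)*(w - 2)
(4) = (a - 2)*(a^3 + 2*a^2 - a - 2) = (a - 2)*(a - 1)*(a^2 + 3*a + 2) = (a - 2)*(a - 1)*(a + 2)*(a + 1)
(5) = (q - 4)*(q^2 - q - 2) = (q - 4)*(q - 2)*(q + 1)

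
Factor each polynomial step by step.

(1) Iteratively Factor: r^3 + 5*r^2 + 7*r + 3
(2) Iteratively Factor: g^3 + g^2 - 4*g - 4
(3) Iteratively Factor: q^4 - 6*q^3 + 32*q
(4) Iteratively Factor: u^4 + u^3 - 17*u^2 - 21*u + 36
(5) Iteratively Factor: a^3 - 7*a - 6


(1) = (r + 3)*(r^2 + 2*r + 1) = (r + 1)*(r + 3)*(r + 1)
(2) = (g + 2)*(g^2 - g - 2) = (g - 2)*(g + 2)*(g + 1)
(3) = (q + 2)*(q^3 - 8*q^2 + 16*q) = (q - 4)*(q + 2)*(q^2 - 4*q) = q*(q - 4)*(q + 2)*(q - 4)
(4) = (u - 1)*(u^3 + 2*u^2 - 15*u - 36) = (u - 1)*(u + 3)*(u^2 - u - 12) = (u - 4)*(u - 1)*(u + 3)*(u + 3)
(5) = (a + 1)*(a^2 - a - 6) = (a - 3)*(a + 1)*(a + 2)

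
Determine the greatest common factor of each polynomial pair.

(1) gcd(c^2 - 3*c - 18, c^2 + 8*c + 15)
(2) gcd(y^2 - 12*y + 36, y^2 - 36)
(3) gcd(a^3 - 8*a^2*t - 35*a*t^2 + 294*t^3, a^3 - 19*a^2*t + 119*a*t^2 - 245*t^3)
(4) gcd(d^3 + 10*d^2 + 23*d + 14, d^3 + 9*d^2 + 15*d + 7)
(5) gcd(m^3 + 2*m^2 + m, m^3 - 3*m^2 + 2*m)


(1) = c + 3
(2) = gcd((y - 6)^2, (y - 6)*(y + 6)) = y - 6
(3) = gcd((a - 7*t)^2*(a + 6*t), (a - 7*t)^2*(a - 5*t)) = a^2 - 14*a*t + 49*t^2
(4) = d^2 + 8*d + 7
(5) = gcd(m*(m + 1)^2, m*(m - 2)*(m - 1)) = m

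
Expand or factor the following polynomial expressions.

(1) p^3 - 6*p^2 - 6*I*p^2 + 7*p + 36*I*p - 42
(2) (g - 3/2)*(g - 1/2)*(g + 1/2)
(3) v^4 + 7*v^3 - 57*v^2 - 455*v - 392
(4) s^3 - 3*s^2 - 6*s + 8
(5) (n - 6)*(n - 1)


(1) = (p - 6)*(p - 7*I)*(p + I)
(2) = g^3 - 3*g^2/2 - g/4 + 3/8
(3) = (v - 8)*(v + 1)*(v + 7)^2
(4) = (s - 4)*(s - 1)*(s + 2)
(5) = n^2 - 7*n + 6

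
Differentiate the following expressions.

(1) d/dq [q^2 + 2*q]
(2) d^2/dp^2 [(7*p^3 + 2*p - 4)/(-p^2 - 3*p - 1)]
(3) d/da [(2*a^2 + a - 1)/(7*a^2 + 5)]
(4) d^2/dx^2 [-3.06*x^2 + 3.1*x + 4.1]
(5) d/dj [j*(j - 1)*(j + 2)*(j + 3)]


(1) = 2*q + 2
(2) = 2*(-58*p^3 - 51*p^2 + 21*p + 38)/(p^6 + 9*p^5 + 30*p^4 + 45*p^3 + 30*p^2 + 9*p + 1)
(3) = (-7*a^2 + 34*a + 5)/(49*a^4 + 70*a^2 + 25)
(4) = -6.12000000000000
(5) = 4*j^3 + 12*j^2 + 2*j - 6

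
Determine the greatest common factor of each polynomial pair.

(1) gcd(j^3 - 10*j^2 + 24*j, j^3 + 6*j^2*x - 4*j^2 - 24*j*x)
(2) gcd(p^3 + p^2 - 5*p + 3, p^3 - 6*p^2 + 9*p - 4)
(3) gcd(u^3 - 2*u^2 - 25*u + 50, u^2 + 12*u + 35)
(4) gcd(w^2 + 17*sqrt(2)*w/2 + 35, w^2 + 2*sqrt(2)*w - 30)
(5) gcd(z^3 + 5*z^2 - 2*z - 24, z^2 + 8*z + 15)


(1) = gcd(j*(j - 6)*(j - 4), j*(j - 4)*(j + 6*x)) = j^2 - 4*j
(2) = p^2 - 2*p + 1
(3) = gcd((u - 5)*(u - 2)*(u + 5), (u + 5)*(u + 7)) = u + 5
(4) = gcd((w + 7*sqrt(2)/2)*(w + 5*sqrt(2)), (w - 3*sqrt(2))*(w + 5*sqrt(2))) = w + 5*sqrt(2)
(5) = gcd((z - 2)*(z + 3)*(z + 4), (z + 3)*(z + 5)) = z + 3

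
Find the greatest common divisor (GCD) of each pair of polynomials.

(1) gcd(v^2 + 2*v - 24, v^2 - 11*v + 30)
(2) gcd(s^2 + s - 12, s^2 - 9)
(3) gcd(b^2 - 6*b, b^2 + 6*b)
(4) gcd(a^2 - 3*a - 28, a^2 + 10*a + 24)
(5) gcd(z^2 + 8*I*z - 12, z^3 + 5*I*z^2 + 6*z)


(1) = gcd((v - 4)*(v + 6), (v - 6)*(v - 5)) = 1
(2) = s - 3
(3) = b
(4) = a + 4
(5) = z + 6*I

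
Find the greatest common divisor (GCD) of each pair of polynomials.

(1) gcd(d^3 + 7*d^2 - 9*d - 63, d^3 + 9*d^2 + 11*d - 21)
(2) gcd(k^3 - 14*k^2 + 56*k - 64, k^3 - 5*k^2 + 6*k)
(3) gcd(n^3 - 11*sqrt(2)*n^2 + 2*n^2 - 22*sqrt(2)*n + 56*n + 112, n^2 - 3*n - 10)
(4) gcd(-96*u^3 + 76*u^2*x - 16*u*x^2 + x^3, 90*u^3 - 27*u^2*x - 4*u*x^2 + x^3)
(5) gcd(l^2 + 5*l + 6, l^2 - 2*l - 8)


(1) = gcd((d - 3)*(d + 3)*(d + 7), (d - 1)*(d + 3)*(d + 7)) = d^2 + 10*d + 21
(2) = k - 2
(3) = gcd((n + 2)*(n - 7*sqrt(2))*(n - 4*sqrt(2)), (n - 5)*(n + 2)) = n + 2
(4) = gcd((-8*u + x)*(-6*u + x)*(-2*u + x), (-6*u + x)*(-3*u + x)*(5*u + x)) = -6*u + x
(5) = l + 2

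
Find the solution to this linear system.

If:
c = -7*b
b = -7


Then:
b = -7
c = 49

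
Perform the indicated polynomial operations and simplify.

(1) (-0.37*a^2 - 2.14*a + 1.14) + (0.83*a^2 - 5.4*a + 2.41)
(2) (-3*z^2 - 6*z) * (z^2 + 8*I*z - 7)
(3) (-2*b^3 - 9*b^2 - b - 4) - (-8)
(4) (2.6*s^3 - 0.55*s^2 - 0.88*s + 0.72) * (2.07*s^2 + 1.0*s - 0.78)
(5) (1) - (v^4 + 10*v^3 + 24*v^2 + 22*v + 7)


(1) = 0.46*a^2 - 7.54*a + 3.55
(2) = -3*z^4 - 6*z^3 - 24*I*z^3 + 21*z^2 - 48*I*z^2 + 42*z
(3) = -2*b^3 - 9*b^2 - b + 4
(4) = 5.382*s^5 + 1.4615*s^4 - 4.3996*s^3 + 1.0394*s^2 + 1.4064*s - 0.5616
(5) = -v^4 - 10*v^3 - 24*v^2 - 22*v - 6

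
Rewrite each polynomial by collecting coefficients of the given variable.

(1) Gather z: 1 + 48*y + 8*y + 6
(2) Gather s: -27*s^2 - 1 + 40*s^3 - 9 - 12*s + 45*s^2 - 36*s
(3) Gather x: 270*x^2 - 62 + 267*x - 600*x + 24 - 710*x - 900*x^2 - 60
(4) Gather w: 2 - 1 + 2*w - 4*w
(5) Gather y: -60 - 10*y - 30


(1) = 56*y + 7
(2) = 40*s^3 + 18*s^2 - 48*s - 10
(3) = -630*x^2 - 1043*x - 98
(4) = 1 - 2*w
(5) = -10*y - 90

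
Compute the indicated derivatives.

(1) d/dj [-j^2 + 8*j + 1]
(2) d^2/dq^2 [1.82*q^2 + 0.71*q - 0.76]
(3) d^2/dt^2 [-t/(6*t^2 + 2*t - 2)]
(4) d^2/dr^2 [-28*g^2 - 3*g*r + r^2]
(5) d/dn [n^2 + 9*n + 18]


(1) = 8 - 2*j
(2) = 3.64000000000000
(3) = (-t*(6*t + 1)^2 + (9*t + 1)*(3*t^2 + t - 1))/(3*t^2 + t - 1)^3
(4) = 2
(5) = 2*n + 9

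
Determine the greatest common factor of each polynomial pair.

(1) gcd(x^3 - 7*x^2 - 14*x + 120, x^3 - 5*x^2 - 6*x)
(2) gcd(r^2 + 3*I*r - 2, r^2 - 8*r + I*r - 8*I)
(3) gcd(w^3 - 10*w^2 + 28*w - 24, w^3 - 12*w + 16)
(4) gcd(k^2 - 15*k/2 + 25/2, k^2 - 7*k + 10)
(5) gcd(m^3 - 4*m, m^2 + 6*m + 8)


(1) = x - 6
(2) = r + I
(3) = w^2 - 4*w + 4
(4) = gcd((k - 5)*(k - 5/2), (k - 5)*(k - 2)) = k - 5
(5) = gcd(m*(m - 2)*(m + 2), (m + 2)*(m + 4)) = m + 2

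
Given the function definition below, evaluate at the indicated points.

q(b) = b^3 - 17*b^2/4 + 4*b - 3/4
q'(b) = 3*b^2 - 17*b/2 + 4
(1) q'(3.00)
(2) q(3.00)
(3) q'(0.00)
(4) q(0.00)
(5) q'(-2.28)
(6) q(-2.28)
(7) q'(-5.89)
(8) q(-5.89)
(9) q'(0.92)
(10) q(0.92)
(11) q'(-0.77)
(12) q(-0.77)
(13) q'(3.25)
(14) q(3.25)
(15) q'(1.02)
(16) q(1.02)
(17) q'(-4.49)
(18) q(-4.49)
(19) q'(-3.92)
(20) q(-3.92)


(1) = 5.50
(2) = 0.00
(3) = 4.00
(4) = -0.75
(5) = 38.98
(6) = -43.82
(7) = 158.14
(8) = -376.09
(9) = -1.28
(10) = 0.11
(11) = 12.32
(12) = -6.81
(13) = 8.06
(14) = 1.69
(15) = -1.55
(16) = -0.03
(17) = 102.65
(18) = -194.91
(19) = 83.42
(20) = -141.97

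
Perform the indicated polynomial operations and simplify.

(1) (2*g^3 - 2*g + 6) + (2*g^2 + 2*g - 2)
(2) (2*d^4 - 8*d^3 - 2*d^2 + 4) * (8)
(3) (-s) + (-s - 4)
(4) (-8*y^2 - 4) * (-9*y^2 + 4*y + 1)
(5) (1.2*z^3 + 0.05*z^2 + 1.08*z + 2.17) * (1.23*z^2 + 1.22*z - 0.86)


(1) = 2*g^3 + 2*g^2 + 4
(2) = 16*d^4 - 64*d^3 - 16*d^2 + 32
(3) = -2*s - 4
(4) = 72*y^4 - 32*y^3 + 28*y^2 - 16*y - 4
(5) = 1.476*z^5 + 1.5255*z^4 + 0.3574*z^3 + 3.9437*z^2 + 1.7186*z - 1.8662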